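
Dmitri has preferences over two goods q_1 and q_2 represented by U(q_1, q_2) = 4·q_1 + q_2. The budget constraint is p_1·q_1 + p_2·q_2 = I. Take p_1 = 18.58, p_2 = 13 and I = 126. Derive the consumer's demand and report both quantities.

Perfect substitutes: compare marginal utility per dollar. 4/p_1 vs 1/p_2 → 0.2153 vs 0.0769.
q_1 gives more utility per dollar, so spend all income on q_1: q_1* = I/p_1, q_2* = 0.
Numerically: q_1* = 6.7815, q_2* = 0.

q_1* = 6.7815, q_2* = 0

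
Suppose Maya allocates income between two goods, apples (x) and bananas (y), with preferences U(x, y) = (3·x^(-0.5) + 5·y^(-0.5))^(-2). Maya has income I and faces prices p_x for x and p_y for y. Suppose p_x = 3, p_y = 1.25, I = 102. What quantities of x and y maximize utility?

MRS = MU_x/MU_y = (3/5)·(y/x)^(1.5). Set equal to p_x/p_y.
Hence y/x = ((5/3)·p_x/p_y)^(1/(1.5)), i.e. raised to the 2/3 power.
With the ratio pinned down, the budget gives x* = I/(p_x + p_y·(y/x)) and y* = (y/x)·x*.
Numerically y/x = 2.519842, so x* = 102/(3 + 1.25·2.519842) = 16.5859 and y* = 2.519842·16.5859 = 41.7938.

x* = 16.5859, y* = 41.7938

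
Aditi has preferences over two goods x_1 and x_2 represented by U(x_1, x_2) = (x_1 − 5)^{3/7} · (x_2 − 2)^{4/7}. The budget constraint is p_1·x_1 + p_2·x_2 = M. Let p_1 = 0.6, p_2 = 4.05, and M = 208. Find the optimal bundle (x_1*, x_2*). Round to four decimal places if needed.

x_1* = 145.6429, x_2* = 29.7813

This is Cobb-Douglas in (x_1−5, x_2−2): tangency gives 3/7·p_2·(x_2−2) = 4/7·p_1·(x_1−5).
After buying the subsistence bundle (5, 2), a share 3/7 of the remaining income goes to x_1: x_1* = 5 + 3/7·(M − 5p_1 − 2p_2)/p_1.
Discretionary income = 208 − 5·0.6 − 2·4.05 = 196.9; x_1* = 5 + 3/7·196.9/0.6 = 145.6429; x_2* = 2 + 4/7·196.9/4.05 = 29.7813.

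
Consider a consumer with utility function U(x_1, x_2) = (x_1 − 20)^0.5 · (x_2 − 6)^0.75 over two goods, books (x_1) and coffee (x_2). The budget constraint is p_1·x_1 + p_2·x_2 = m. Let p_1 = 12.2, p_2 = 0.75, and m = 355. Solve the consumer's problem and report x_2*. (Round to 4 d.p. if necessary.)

Let x_1' = x_1−20, x_2' = x_2−6. MRS = (2/3)·x_2'/x_1' = p_1/p_2.
Substituting into the budget: x_1* = 20 + 0.4·(m − 20·p_1 − 6·p_2)/p_1, and x_2* = 6 + 0.6·(…)/p_2.
Discretionary income = 355 − 20·12.2 − 6·0.75 = 106.5; x_2* = 6 + 0.6·106.5/0.75 = 91.2.

x_2* = 91.2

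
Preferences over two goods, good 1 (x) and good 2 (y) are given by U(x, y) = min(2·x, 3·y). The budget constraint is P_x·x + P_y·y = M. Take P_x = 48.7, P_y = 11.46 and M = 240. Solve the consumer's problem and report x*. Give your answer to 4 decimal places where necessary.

x* = 4.2599

Demand: x*(P_x,P_y,M) = 3·M/(3·P_x + 2·P_y), y* = 2·M/(3·P_x + 2·P_y).
Here 3·48.7 + 2·11.46 = 169.02, giving x* = 4.2599.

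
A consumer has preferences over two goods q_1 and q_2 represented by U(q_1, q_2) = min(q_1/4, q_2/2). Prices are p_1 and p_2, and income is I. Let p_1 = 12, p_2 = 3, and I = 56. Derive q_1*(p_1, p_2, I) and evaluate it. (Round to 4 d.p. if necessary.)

q_1* = 4.1481

With perfect complements, no substitution: consume in ratio q_1:q_2 = 4:2.
Budget: p_1·q_1 + p_2·(1/2)·q_1 = I, so (4·p_1 + 2·p_2)·q_1 = 4·I.
Demand: q_1*(p_1,p_2,I) = 4·I/(4·p_1 + 2·p_2), q_2* = 2·I/(4·p_1 + 2·p_2).
Here 4·12 + 2·3 = 54, giving q_1* = 4.1481.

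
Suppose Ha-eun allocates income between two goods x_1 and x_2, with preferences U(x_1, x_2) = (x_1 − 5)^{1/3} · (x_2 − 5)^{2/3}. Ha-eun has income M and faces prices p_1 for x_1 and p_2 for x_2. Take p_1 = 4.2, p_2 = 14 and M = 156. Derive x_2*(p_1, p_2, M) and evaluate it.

This is Cobb-Douglas in (x_1−5, x_2−5): tangency gives 1/3·p_2·(x_2−5) = 2/3·p_1·(x_1−5).
After buying the subsistence bundle (5, 5), a share 1/3 of the remaining income goes to x_1: x_1* = 5 + 1/3·(M − 5p_1 − 5p_2)/p_1.
Discretionary income = 156 − 5·4.2 − 5·14 = 65; x_2* = 5 + 2/3·65/14 = 8.0952.

x_2* = 8.0952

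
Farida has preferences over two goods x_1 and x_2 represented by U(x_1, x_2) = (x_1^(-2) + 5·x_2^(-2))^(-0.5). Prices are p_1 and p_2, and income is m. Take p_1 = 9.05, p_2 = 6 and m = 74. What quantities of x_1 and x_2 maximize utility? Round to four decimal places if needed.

x_1* = 3.5549, x_2* = 6.9714

From the CES first-order condition, (1/5)·(x_2/x_1)^(3) = p_1/p_2.
Hence x_2/x_1 = (5·p_1/p_2)^(1/(3)), i.e. raised to the 1/3 power.
With the ratio pinned down, the budget gives x_1* = m/(p_1 + p_2·(x_2/x_1)) and x_2* = (x_2/x_1)·x_1*.
Numerically x_2/x_1 = 1.961052, so x_1* = 74/(9.05 + 6·1.961052) = 3.5549 and x_2* = 1.961052·3.5549 = 6.9714.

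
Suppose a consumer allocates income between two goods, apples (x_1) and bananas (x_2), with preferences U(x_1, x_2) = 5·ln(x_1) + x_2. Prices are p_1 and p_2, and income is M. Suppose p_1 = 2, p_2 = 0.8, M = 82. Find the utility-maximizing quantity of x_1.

x_1* = 2

Set MRS = p_1/p_2: (5/x_1)/1 = p_1/p_2.
So x_1*(p_1,p_2) = 5·p_2/p_1, independent of income; and x_2* = (M − 5·p_2)/p_2.
At the given prices: x_1* = 5·0.8/2 = 2.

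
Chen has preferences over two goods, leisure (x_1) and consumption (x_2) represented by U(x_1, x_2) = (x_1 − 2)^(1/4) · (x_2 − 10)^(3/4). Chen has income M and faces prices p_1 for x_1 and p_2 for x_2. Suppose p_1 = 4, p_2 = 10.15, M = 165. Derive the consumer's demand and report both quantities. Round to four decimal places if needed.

MRS = (1/3)·(x_2−10)/(x_1−2). Tangency with p_1/p_2 gives x_2−10 = 3·(p_1/p_2)·(x_1−2).
Substituting into the budget: x_1* = 2 + 0.25·(M − 2·p_1 − 10·p_2)/p_1, and x_2* = 10 + 0.75·(…)/p_2.
Discretionary income = 165 − 2·4 − 10·10.15 = 55.5; x_1* = 2 + 0.25·55.5/4 = 5.4688; x_2* = 10 + 0.75·55.5/10.15 = 14.101.

x_1* = 5.4688, x_2* = 14.101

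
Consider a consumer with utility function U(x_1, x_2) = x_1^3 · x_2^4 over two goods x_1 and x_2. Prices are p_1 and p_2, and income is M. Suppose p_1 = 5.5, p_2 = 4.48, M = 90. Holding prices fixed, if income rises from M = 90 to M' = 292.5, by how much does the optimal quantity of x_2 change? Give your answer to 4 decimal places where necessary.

Δx_2* = 25.8291

MU_x_1/MU_x_2 = (3·x_2)/(4·x_1); tangency sets this equal to p_1/p_2.
So 3·p_2·x_2 = 4·p_1·x_1; combined with the budget, a share 3/7 of income goes to x_1.
Demand: x_1*(p_1,p_2,M) = 3/7·M/p_1 and x_2* = 4/7·M/p_2.
At p_1=5.5, p_2=4.48, M=90: x_2* = 4/7·90/4.48 = 11.4796.
At M' = 292.5: x_2* = 37.3087. Change: 37.3087 − 11.4796 = 25.8291.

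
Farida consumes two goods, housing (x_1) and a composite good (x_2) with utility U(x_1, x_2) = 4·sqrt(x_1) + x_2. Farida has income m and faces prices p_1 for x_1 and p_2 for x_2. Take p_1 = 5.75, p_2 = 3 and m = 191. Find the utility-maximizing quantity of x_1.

x_1* = 1.0888

Solve: √x_1 = 2·p_2/p_1, so x_1*(p_1,p_2) = (2·p_2/p_1)², and x_2* = (m − p_1·x_1*)/p_2.
Plugging in: x_1* = (2·3/5.75)² = 1.0888.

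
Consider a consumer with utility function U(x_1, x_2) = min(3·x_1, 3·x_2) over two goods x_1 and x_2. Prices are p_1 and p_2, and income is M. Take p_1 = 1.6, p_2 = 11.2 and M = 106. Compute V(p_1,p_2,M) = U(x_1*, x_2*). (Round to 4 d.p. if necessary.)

Demand: x_1*(p_1,p_2,M) = 3·M/(3·p_1 + 3·p_2), x_2* = 3·M/(3·p_1 + 3·p_2).
Here 3·1.6 + 3·11.2 = 38.4, giving x_1* = 8.2812 and x_2* = 8.2812.
Utility at the optimum: U(8.2812, 8.2812) = 24.8438.

V = 24.8438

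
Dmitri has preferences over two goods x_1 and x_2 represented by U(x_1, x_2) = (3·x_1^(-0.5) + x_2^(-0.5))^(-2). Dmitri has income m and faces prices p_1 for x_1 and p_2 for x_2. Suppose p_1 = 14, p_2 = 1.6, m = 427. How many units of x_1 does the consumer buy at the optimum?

MRS = MU_x_1/MU_x_2 = 3·(x_2/x_1)^(1.5). Set equal to p_1/p_2.
Solve for the ratio: x_2/x_1 = [(1/3)·p_1/p_2]^(2/3).
With the ratio pinned down, the budget gives x_1* = m/(p_1 + p_2·(x_2/x_1)) and x_2* = (x_2/x_1)·x_1*.
Numerically x_2/x_1 = 2.041383, so x_1* = 427/(14 + 1.6·2.041383) = 24.7304.

x_1* = 24.7304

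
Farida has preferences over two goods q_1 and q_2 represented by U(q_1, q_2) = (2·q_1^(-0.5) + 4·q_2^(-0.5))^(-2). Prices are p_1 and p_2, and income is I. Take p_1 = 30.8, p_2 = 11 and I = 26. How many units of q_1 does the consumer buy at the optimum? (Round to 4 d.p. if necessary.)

q_1* = 0.397

MU_q_1 ∝ 2·q_1^(-1.5), MU_q_2 ∝ 4·q_2^(-1.5), so MRS = (1/2)·(q_2/q_1)^(1.5) = p_1/p_2.
Solve for the ratio: q_2/q_1 = [2·p_1/p_2]^(2/3).
Substitute q_2 = (q_2/q_1)·q_1 into the budget: q_1* = I/(p_1 + p_2·(q_2/q_1)).
Numerically q_2/q_1 = 3.153494, so q_1* = 26/(30.8 + 11·3.153494) = 0.397.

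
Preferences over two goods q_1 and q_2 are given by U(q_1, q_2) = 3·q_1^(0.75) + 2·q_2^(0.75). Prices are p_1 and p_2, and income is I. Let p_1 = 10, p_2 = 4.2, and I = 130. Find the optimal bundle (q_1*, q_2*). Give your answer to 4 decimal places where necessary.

MU_q_1 ∝ 3·q_1^(-0.25), MU_q_2 ∝ 2·q_2^(-0.25), so MRS = (3/2)·(q_2/q_1)^(0.25) = p_1/p_2.
Hence q_2/q_1 = ((2/3)·p_1/p_2)^(1/(0.25)), i.e. raised to the 4 power.
With the ratio pinned down, the budget gives q_1* = I/(p_1 + p_2·(q_2/q_1)) and q_2* = (q_2/q_1)·q_1*.
Numerically q_2/q_1 = 6.348013, so q_1* = 130/(10 + 4.2·6.348013) = 3.5459 and q_2* = 6.348013·3.5459 = 22.5097.

q_1* = 3.5459, q_2* = 22.5097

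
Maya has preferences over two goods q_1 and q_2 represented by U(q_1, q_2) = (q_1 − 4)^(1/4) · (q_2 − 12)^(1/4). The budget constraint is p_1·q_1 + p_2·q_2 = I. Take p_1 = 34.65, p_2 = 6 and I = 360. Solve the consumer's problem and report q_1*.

q_1* = 6.1558

Substituting into the budget: q_1* = 4 + 0.5·(I − 4·p_1 − 12·p_2)/p_1, and q_2* = 12 + 0.5·(…)/p_2.
Discretionary income = 360 − 4·34.65 − 12·6 = 149.4; q_1* = 4 + 0.5·149.4/34.65 = 6.1558.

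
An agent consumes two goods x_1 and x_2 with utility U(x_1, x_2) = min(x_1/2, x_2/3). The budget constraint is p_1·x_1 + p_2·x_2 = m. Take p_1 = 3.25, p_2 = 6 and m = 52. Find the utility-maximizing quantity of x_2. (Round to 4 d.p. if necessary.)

Leontief preferences: the optimum is at the kink where x_1/2 = x_2/3, i.e. x_2 = (3/2)·x_1.
Budget: p_1·x_1 + p_2·(3/2)·x_1 = m, so (2·p_1 + 3·p_2)·x_1 = 2·m.
Demand: x_1*(p_1,p_2,m) = 2·m/(2·p_1 + 3·p_2), x_2* = 3·m/(2·p_1 + 3·p_2).
Here 2·3.25 + 3·6 = 24.5, giving x_2* = 6.3673.

x_2* = 6.3673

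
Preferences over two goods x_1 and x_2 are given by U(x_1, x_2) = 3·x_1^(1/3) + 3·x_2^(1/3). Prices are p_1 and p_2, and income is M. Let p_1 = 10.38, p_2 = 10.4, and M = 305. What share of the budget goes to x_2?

MU_x_1 ∝ 3·x_1^(-2/3), MU_x_2 ∝ 3·x_2^(-2/3), so MRS = (x_2/x_1)^(2/3) = p_1/p_2.
Solve for the ratio: x_2/x_1 = [p_1/p_2]^(1.5).
With the ratio pinned down, the budget gives x_1* = M/(p_1 + p_2·(x_2/x_1)) and x_2* = (x_2/x_1)·x_1*.
Numerically x_2/x_1 = 0.997117, so x_1* = 305/(10.38 + 10.4·0.997117) = 14.6988 and x_2* = 0.997117·14.6988 = 14.6564.
Expenditure on x_2: 10.4·14.6564 = 152.4266; share = 0.4998.

share on x_2 = 0.4998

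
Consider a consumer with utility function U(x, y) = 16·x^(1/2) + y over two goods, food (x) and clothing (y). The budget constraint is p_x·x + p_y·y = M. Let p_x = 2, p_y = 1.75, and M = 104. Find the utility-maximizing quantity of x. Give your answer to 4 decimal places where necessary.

Set MRS = p_x/p_y: 8·x^(−1/2) = p_x/p_y.
Thus x* = (8·p_y/p_x)² — independent of M — with the rest of income spent on y.
Plugging in: x* = (8·1.75/2)² = 49.

x* = 49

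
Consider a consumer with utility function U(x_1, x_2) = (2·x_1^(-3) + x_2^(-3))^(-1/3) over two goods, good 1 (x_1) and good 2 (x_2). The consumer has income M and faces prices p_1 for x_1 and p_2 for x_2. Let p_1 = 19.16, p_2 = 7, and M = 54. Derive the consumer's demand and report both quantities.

MU_x_1 ∝ 2·x_1^(-4), MU_x_2 ∝ x_2^(-4), so MRS = 2·(x_2/x_1)^(4) = p_1/p_2.
Solve for the ratio: x_2/x_1 = [(1/2)·p_1/p_2]^(0.25).
Substitute x_2 = (x_2/x_1)·x_1 into the budget: x_1* = M/(p_1 + p_2·(x_2/x_1)).
Numerically x_2/x_1 = 1.0816, so x_1* = 54/(19.16 + 7·1.0816) = 2.0201 and x_2* = 1.0816·2.0201 = 2.185.

x_1* = 2.0201, x_2* = 2.185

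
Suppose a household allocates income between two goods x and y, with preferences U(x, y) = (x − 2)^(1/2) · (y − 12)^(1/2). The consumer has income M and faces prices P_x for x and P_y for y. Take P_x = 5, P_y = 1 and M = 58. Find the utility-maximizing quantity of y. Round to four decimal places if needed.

Let x' = x−2, y' = y−12. MRS = y'/x' = P_x/P_y.
After buying the subsistence bundle (2, 12), a share 0.5 of the remaining income goes to x: x* = 2 + 0.5·(M − 2P_x − 12P_y)/P_x.
Discretionary income = 58 − 2·5 − 12·1 = 36; y* = 12 + 0.5·36/1 = 30.

y* = 30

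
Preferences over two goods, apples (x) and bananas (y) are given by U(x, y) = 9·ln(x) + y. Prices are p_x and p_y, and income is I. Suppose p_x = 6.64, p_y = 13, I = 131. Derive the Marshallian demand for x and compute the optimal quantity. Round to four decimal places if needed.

x* = 17.6205

Set MRS = p_x/p_y: (9/x)/1 = p_x/p_y.
So x*(p_x,p_y) = 9·p_y/p_x, independent of income; and y* = (I − 9·p_y)/p_y.
At the given prices: x* = 9·13/6.64 = 17.6205.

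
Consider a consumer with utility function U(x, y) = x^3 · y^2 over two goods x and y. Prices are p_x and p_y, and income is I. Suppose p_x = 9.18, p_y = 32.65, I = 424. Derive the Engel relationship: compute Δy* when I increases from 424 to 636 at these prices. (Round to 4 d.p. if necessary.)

Δy* = 2.5972

MU_x/MU_y = (3·y)/(2·x); tangency sets this equal to p_x/p_y.
So 3·p_y·y = 2·p_x·x; combined with the budget, a share 0.6 of income goes to x.
Demand: x*(p_x,p_y,I) = 0.6·I/p_x and y* = 0.4·I/p_y.
At p_x=9.18, p_y=32.65, I=424: y* = 0.4·424/32.65 = 5.1945.
At I' = 636: y* = 7.7917. Change: 7.7917 − 5.1945 = 2.5972.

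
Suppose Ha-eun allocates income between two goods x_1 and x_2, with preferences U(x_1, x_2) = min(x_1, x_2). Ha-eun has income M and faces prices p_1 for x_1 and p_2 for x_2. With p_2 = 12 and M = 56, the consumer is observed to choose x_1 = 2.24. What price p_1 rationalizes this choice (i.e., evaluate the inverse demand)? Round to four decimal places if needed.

Leontief preferences: the optimum is at the kink where x_1/1 = x_2/1, i.e. x_2 = x_1.
Budget: p_1·x_1 + p_2·x_1 = M, so (p_1 + p_2)·x_1 = M.
Demand: x_1*(p_1,p_2,M) = M/(p_1 + p_2), x_2* = M/(p_1 + p_2).
Set x_1* = 2.24 in the demand function and solve for p_1: p_1 = 13.

p_1 = 13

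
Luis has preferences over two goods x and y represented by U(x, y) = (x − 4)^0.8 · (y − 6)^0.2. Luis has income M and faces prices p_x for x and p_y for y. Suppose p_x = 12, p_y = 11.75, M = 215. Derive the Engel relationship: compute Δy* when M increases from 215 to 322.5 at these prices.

Δy* = 1.8298

MRS = 4·(y−6)/(x−4). Tangency with p_x/p_y gives y−6 = (1/4)·(p_x/p_y)·(x−4).
After buying the subsistence bundle (4, 6), a share 0.8 of the remaining income goes to x: x* = 4 + 0.8·(M − 4p_x − 6p_y)/p_x.
Discretionary income = 215 − 4·12 − 6·11.75 = 96.5; y* = 6 + 0.2·96.5/11.75 = 7.6426.
At M' = 322.5: y* = 9.4723. Change: 9.4723 − 7.6426 = 1.8298.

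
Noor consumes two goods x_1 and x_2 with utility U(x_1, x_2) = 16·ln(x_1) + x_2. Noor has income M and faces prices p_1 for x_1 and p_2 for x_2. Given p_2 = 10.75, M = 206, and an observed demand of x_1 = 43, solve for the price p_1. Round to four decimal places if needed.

Set MRS = p_1/p_2: (16/x_1)/1 = p_1/p_2.
So x_1*(p_1,p_2) = 16·p_2/p_1, independent of income; and x_2* = (M − 16·p_2)/p_2.
Set x_1* = 43 in the demand function and solve for p_1: p_1 = 4.

p_1 = 4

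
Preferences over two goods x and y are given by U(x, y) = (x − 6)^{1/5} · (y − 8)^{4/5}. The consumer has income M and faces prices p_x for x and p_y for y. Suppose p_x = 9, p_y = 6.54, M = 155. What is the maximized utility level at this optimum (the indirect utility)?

Let x' = x−6, y' = y−8. MRS = (1/4)·y'/x' = p_x/p_y.
After buying the subsistence bundle (6, 8), a share 0.2 of the remaining income goes to x: x* = 6 + 0.2·(M − 6p_x − 8p_y)/p_x.
Discretionary income = 155 − 6·9 − 8·6.54 = 48.68; x* = 6 + 0.2·48.68/9 = 7.0818; y* = 8 + 0.8·48.68/6.54 = 13.9547.
Utility at the optimum: U(7.0818, 13.9547) = 4.2337.

V = 4.2337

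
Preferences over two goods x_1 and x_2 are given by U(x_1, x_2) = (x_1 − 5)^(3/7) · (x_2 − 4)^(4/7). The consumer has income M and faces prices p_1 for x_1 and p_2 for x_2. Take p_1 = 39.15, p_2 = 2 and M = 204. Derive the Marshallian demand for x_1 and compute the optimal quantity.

After buying the subsistence bundle (5, 4), a share 3/7 of the remaining income goes to x_1: x_1* = 5 + 3/7·(M − 5p_1 − 4p_2)/p_1.
Discretionary income = 204 − 5·39.15 − 4·2 = 0.25; x_1* = 5 + 3/7·0.25/39.15 = 5.0027.

x_1* = 5.0027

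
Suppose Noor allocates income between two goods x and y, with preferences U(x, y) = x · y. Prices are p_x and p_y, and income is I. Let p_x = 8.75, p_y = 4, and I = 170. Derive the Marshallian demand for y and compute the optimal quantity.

Tangency: MRS = y/x = p_x/p_y.
Rearranging, p_y·y = p_x·x. Substituting into the budget gives p_x·x·(1 + 1) = I.
Demand: x*(p_x,p_y,I) = 0.5·I/p_x and y* = 0.5·I/p_y.
At p_x=8.75, p_y=4, I=170: y* = 0.5·170/4 = 21.25.

y* = 21.25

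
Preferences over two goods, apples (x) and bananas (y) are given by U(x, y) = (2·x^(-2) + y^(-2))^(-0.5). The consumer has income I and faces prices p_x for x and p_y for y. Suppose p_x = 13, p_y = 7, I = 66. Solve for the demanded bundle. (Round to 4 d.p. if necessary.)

MRS = MU_x/MU_y = 2·(y/x)^(3). Set equal to p_x/p_y.
Solve for the ratio: y/x = [(1/2)·p_x/p_y]^(1/3).
Substitute y = (y/x)·x into the budget: x* = I/(p_x + p_y·(y/x)).
Numerically y/x = 0.9756, so x* = 66/(13 + 7·0.9756) = 3.3284 and y* = 0.9756·3.3284 = 3.2472.

x* = 3.3284, y* = 3.2472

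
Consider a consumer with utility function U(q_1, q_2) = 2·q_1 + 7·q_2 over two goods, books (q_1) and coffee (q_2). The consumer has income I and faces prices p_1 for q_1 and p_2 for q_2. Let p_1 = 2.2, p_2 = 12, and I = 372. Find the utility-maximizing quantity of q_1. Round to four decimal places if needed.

q_1* = 169.0909

Linear utility — the consumer picks whichever good has higher MU/price: 2/2.2 = 0.9091 vs 7/12 = 0.5833.
q_1 gives more utility per dollar, so spend all income on q_1: q_1* = I/p_1, q_2* = 0.
Numerically: q_1* = 169.0909, q_2* = 0.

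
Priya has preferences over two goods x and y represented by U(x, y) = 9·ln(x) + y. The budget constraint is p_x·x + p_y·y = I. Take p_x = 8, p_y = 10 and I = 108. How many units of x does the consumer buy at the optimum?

Set MRS = p_x/p_y: (9/x)/1 = p_x/p_y.
So x*(p_x,p_y) = 9·p_y/p_x, independent of income; and y* = (I − 9·p_y)/p_y.
At the given prices: x* = 9·10/8 = 11.25.

x* = 11.25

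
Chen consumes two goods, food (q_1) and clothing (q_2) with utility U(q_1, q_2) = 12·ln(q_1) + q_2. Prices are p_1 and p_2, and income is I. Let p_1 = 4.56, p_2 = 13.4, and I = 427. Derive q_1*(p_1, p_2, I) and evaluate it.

q_1* = 35.2632

Set MRS = p_1/p_2: (12/q_1)/1 = p_1/p_2.
So q_1*(p_1,p_2) = 12·p_2/p_1, independent of income; and q_2* = (I − 12·p_2)/p_2.
At the given prices: q_1* = 12·13.4/4.56 = 35.2632.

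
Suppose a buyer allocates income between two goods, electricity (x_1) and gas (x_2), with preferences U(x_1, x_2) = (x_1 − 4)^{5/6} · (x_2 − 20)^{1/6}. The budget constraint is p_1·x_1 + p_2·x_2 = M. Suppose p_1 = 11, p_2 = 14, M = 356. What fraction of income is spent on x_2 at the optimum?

share on x_2 = 0.8015

After buying the subsistence bundle (4, 20), a share 5/6 of the remaining income goes to x_1: x_1* = 4 + 5/6·(M − 4p_1 − 20p_2)/p_1.
Discretionary income = 356 − 4·11 − 20·14 = 32; x_1* = 4 + 5/6·32/11 = 6.4242; x_2* = 20 + 1/6·32/14 = 20.381.
Expenditure on x_2: 14·20.381 = 285.3333; share = 0.8015.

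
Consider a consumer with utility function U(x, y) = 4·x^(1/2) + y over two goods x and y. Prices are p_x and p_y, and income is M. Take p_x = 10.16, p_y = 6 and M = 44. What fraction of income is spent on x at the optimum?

Solve: √x = 2·p_y/p_x, so x*(p_x,p_y) = (2·p_y/p_x)², and y* = (M − p_x·x*)/p_y.
Plugging in: x* = (2·6/10.16)² = 1.395, y* = 4.9711.
Expenditure on x: 10.16·1.395 = 14.1732; share = 0.3221.

share on x = 0.3221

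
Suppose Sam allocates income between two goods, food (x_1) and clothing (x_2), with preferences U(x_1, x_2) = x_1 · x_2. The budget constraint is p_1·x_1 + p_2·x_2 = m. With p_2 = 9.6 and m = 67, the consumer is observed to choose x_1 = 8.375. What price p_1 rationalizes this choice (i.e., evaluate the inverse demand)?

p_1 = 4

MU_x_1/MU_x_2 = (x_2)/(x_1); tangency sets this equal to p_1/p_2.
Rearranging, p_2·x_2 = p_1·x_1. Substituting into the budget gives p_1·x_1·(1 + 1) = m.
Demand: x_1*(p_1,p_2,m) = 0.5·m/p_1 and x_2* = 0.5·m/p_2.
Set x_1* = 8.375 in the demand function and solve for p_1: p_1 = 4.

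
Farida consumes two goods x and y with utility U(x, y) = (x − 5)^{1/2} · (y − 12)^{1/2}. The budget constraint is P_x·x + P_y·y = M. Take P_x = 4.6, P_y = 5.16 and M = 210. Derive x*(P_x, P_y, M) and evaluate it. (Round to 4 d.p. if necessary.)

x* = 18.5957

This is Cobb-Douglas in (x−5, y−12): tangency gives 0.5·P_y·(y−12) = 0.5·P_x·(x−5).
Substituting into the budget: x* = 5 + 0.5·(M − 5·P_x − 12·P_y)/P_x, and y* = 12 + 0.5·(…)/P_y.
Discretionary income = 210 − 5·4.6 − 12·5.16 = 125.08; x* = 5 + 0.5·125.08/4.6 = 18.5957.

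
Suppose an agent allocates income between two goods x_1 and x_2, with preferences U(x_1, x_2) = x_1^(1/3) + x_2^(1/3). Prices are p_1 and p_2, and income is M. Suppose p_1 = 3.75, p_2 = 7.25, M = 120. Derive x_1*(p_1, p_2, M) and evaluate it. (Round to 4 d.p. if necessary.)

From the CES first-order condition, (x_2/x_1)^(2/3) = p_1/p_2.
Hence x_2/x_1 = (p_1/p_2)^(1/(2/3)), i.e. raised to the 1.5 power.
Substitute x_2 = (x_2/x_1)·x_1 into the budget: x_1* = M/(p_1 + p_2·(x_2/x_1)).
Numerically x_2/x_1 = 0.371997, so x_1* = 120/(3.75 + 7.25·0.371997) = 18.6134.

x_1* = 18.6134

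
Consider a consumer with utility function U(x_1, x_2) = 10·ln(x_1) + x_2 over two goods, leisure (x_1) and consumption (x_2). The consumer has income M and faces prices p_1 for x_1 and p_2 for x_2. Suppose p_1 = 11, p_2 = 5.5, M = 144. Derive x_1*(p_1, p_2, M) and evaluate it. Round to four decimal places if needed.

x_1* = 5

MU_x_1 = 10/x_1, MU_x_2 = 1. Tangency: 10/x_1 = p_1/p_2.
So x_1*(p_1,p_2) = 10·p_2/p_1, independent of income; and x_2* = (M − 10·p_2)/p_2.
At the given prices: x_1* = 10·5.5/11 = 5.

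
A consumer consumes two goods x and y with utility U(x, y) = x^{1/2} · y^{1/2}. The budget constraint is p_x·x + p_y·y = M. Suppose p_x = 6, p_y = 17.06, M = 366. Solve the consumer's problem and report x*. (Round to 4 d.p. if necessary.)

x* = 30.5

The MRS is y/x. Set MRS = p_x/p_y.
So 0.5·p_y·y = 0.5·p_x·x; combined with the budget, a share 0.5 of income goes to x.
Demand: x*(p_x,p_y,M) = 0.5·M/p_x and y* = 0.5·M/p_y.
At p_x=6, p_y=17.06, M=366: x* = 0.5·366/6 = 30.5.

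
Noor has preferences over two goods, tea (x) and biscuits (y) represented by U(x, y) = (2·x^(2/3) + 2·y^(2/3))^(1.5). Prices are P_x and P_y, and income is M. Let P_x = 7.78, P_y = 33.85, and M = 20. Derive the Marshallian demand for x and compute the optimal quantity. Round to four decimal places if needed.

x* = 2.4417

From the CES first-order condition, (y/x)^(1/3) = P_x/P_y.
Hence y/x = (P_x/P_y)^(1/(1/3)), i.e. raised to the 3 power.
With the ratio pinned down, the budget gives x* = M/(P_x + P_y·(y/x)) and y* = (y/x)·x*.
Numerically y/x = 0.012141, so x* = 20/(7.78 + 33.85·0.012141) = 2.4417.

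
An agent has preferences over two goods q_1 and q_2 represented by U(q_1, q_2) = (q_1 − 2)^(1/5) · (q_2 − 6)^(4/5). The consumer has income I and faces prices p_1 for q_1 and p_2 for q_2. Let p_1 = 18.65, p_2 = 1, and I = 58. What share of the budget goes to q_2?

This is Cobb-Douglas in (q_1−2, q_2−6): tangency gives 0.2·p_2·(q_2−6) = 0.8·p_1·(q_1−2).
Substituting into the budget: q_1* = 2 + 0.2·(I − 2·p_1 − 6·p_2)/p_1, and q_2* = 6 + 0.8·(…)/p_2.
Discretionary income = 58 − 2·18.65 − 6·1 = 14.7; q_1* = 2 + 0.2·14.7/18.65 = 2.1576; q_2* = 6 + 0.8·14.7/1 = 17.76.
Expenditure on q_2: 1·17.76 = 17.76; share = 0.3062.

share on q_2 = 0.3062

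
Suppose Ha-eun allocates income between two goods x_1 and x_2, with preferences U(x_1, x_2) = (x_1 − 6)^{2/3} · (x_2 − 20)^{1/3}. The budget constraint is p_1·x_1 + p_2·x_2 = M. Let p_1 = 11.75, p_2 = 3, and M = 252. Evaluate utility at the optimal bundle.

V = 8.6247

This is Cobb-Douglas in (x_1−6, x_2−20): tangency gives 2/3·p_2·(x_2−20) = 1/3·p_1·(x_1−6).
Substituting into the budget: x_1* = 6 + 2/3·(M − 6·p_1 − 20·p_2)/p_1, and x_2* = 20 + 1/3·(…)/p_2.
Discretionary income = 252 − 6·11.75 − 20·3 = 121.5; x_1* = 6 + 2/3·121.5/11.75 = 12.8936; x_2* = 20 + 1/3·121.5/3 = 33.5.
Utility at the optimum: U(12.8936, 33.5) = 8.6247.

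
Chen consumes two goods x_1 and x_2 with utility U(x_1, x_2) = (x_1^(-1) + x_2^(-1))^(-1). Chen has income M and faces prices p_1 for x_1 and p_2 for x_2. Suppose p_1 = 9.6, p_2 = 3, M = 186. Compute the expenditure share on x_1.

share on x_1 = 0.6414

MU_x_1 ∝ x_1^(-2), MU_x_2 ∝ x_2^(-2), so MRS = (x_2/x_1)^(2) = p_1/p_2.
Solve for the ratio: x_2/x_1 = [p_1/p_2]^(0.5).
With the ratio pinned down, the budget gives x_1* = M/(p_1 + p_2·(x_2/x_1)) and x_2* = (x_2/x_1)·x_1*.
Numerically x_2/x_1 = 1.788854, so x_1* = 186/(9.6 + 3·1.788854) = 12.4277 and x_2* = 1.788854·12.4277 = 22.2314.
Expenditure on x_1: 9.6·12.4277 = 119.3059; share = 0.6414.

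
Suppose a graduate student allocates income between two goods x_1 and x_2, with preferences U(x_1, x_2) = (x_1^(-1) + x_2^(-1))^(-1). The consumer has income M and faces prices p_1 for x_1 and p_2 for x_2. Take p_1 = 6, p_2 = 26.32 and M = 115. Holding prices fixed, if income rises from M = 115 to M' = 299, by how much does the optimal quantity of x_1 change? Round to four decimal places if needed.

Numerically x_2/x_1 = 0.477455, so x_1* = 115/(6 + 26.32·0.477455) = 6.1939.
At M' = 299: x_1* = 16.1042. Change: 16.1042 − 6.1939 = 9.9103.

Δx_1* = 9.9103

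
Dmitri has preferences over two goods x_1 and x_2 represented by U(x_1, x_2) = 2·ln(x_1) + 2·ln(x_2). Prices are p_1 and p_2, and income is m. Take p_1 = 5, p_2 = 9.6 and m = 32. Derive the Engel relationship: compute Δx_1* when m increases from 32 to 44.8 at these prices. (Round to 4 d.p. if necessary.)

The MRS is x_2/x_1. Set MRS = p_1/p_2.
Rearranging, p_2·x_2 = p_1·x_1. Substituting into the budget gives p_1·x_1·(1 + 1) = m.
Demand: x_1*(p_1,p_2,m) = 0.5·m/p_1 and x_2* = 0.5·m/p_2.
At p_1=5, p_2=9.6, m=32: x_1* = 0.5·32/5 = 3.2.
At m' = 44.8: x_1* = 4.48. Change: 4.48 − 3.2 = 1.28.

Δx_1* = 1.28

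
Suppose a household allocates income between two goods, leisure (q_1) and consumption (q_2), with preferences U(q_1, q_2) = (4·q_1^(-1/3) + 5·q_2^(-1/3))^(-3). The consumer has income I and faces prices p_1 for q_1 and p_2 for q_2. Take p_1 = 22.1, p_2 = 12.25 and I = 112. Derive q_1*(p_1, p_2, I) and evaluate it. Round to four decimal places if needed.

MU_q_1 ∝ 4·q_1^(-4/3), MU_q_2 ∝ 5·q_2^(-4/3), so MRS = (4/5)·(q_2/q_1)^(4/3) = p_1/p_2.
Solve for the ratio: q_2/q_1 = [(5/4)·p_1/p_2]^(0.75).
With the ratio pinned down, the budget gives q_1* = I/(p_1 + p_2·(q_2/q_1)) and q_2* = (q_2/q_1)·q_1*.
Numerically q_2/q_1 = 1.840241, so q_1* = 112/(22.1 + 12.25·1.840241) = 2.5088.

q_1* = 2.5088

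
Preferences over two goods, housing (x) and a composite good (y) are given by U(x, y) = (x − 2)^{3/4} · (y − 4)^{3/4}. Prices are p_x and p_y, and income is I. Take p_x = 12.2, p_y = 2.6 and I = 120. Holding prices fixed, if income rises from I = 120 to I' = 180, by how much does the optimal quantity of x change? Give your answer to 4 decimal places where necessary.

Substituting into the budget: x* = 2 + 0.5·(I − 2·p_x − 4·p_y)/p_x, and y* = 4 + 0.5·(…)/p_y.
Discretionary income = 120 − 2·12.2 − 4·2.6 = 85.2; x* = 2 + 0.5·85.2/12.2 = 5.4918.
At I' = 180: x* = 7.9508. Change: 7.9508 − 5.4918 = 2.459.

Δx* = 2.459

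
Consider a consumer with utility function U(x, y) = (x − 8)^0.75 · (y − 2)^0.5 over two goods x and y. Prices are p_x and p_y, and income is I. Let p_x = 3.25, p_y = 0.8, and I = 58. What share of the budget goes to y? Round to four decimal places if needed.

share on y = 0.2372

This is Cobb-Douglas in (x−8, y−2): tangency gives 0.75·p_y·(y−2) = 0.5·p_x·(x−8).
Substituting into the budget: x* = 8 + 0.6·(I − 8·p_x − 2·p_y)/p_x, and y* = 2 + 0.4·(…)/p_y.
Discretionary income = 58 − 8·3.25 − 2·0.8 = 30.4; x* = 8 + 0.6·30.4/3.25 = 13.6123; y* = 2 + 0.4·30.4/0.8 = 17.2.
Expenditure on y: 0.8·17.2 = 13.76; share = 0.2372.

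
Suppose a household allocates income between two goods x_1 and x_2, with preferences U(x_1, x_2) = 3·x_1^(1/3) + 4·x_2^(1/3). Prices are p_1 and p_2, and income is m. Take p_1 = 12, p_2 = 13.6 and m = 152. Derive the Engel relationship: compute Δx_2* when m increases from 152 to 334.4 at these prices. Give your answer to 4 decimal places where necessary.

Δx_2* = 7.9291

Numerically x_2/x_1 = 1.276062, so x_1* = 152/(12 + 13.6·1.276062) = 5.1781 and x_2* = 1.276062·5.1781 = 6.6076.
At m' = 334.4: x_2* = 14.5366. Change: 14.5366 − 6.6076 = 7.9291.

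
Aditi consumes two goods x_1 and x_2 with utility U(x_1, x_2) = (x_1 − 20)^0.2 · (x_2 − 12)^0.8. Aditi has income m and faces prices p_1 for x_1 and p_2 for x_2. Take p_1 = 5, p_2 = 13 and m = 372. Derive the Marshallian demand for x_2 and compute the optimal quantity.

Let x_1' = x_1−20, x_2' = x_2−12. MRS = (1/4)·x_2'/x_1' = p_1/p_2.
After buying the subsistence bundle (20, 12), a share 0.2 of the remaining income goes to x_1: x_1* = 20 + 0.2·(m − 20p_1 − 12p_2)/p_1.
Discretionary income = 372 − 20·5 − 12·13 = 116; x_2* = 12 + 0.8·116/13 = 19.1385.

x_2* = 19.1385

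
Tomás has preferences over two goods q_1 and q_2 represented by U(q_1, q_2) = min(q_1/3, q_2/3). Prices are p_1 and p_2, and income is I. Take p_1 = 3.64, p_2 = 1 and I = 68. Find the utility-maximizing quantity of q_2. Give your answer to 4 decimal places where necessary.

q_2* = 14.6552

With perfect complements, no substitution: consume in ratio q_1:q_2 = 3:3.
Budget: p_1·q_1 + p_2·q_1 = I, so (3·p_1 + 3·p_2)·q_1 = 3·I.
Demand: q_1*(p_1,p_2,I) = 3·I/(3·p_1 + 3·p_2), q_2* = 3·I/(3·p_1 + 3·p_2).
Here 3·3.64 + 3·1 = 13.92, giving q_2* = 14.6552.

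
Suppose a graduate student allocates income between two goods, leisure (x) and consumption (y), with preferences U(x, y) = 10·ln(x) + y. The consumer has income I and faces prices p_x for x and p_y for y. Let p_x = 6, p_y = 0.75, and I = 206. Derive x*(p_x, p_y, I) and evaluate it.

Set MRS = p_x/p_y: (10/x)/1 = p_x/p_y.
So x*(p_x,p_y) = 10·p_y/p_x, independent of income; and y* = (I − 10·p_y)/p_y.
At the given prices: x* = 10·0.75/6 = 1.25.

x* = 1.25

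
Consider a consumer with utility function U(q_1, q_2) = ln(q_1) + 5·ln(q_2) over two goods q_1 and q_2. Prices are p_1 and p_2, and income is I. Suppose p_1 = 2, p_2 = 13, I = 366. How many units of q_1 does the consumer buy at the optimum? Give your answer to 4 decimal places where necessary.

Tangency: MRS = (1/5)·q_2/q_1 = p_1/p_2.
Rearranging, p_2·q_2 = 5·p_1·q_1. Substituting into the budget gives p_1·q_1·(1 + 5) = I.
Demand: q_1*(p_1,p_2,I) = 1/6·I/p_1 and q_2* = 5/6·I/p_2.
At p_1=2, p_2=13, I=366: q_1* = 1/6·366/2 = 30.5.

q_1* = 30.5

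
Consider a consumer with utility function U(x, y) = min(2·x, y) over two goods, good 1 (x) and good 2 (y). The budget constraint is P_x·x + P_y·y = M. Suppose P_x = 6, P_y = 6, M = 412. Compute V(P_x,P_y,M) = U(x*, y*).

V = 45.7778

With perfect complements, no substitution: consume in ratio x:y = 1:2.
Budget: P_x·x + P_y·2·x = M, so (P_x + 2·P_y)·x = M.
Demand: x*(P_x,P_y,M) = M/(P_x + 2·P_y), y* = 2·M/(P_x + 2·P_y).
Here 6 + 2·6 = 18, giving x* = 22.8889 and y* = 45.7778.
Utility at the optimum: U(22.8889, 45.7778) = 45.7778.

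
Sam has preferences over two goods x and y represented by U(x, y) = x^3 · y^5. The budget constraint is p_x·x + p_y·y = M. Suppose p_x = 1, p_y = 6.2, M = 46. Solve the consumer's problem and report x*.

Tangency: MRS = (3/5)·y/x = p_x/p_y.
So 3·p_y·y = 5·p_x·x; combined with the budget, a share 0.375 of income goes to x.
Demand: x*(p_x,p_y,M) = 0.375·M/p_x and y* = 0.625·M/p_y.
At p_x=1, p_y=6.2, M=46: x* = 0.375·46/1 = 17.25.

x* = 17.25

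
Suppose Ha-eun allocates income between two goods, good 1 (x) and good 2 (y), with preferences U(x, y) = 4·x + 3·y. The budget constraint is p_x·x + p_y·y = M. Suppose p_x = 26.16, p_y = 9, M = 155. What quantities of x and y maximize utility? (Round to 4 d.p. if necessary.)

Perfect substitutes: compare marginal utility per dollar. 4/p_x vs 3/p_y → 0.1529 vs 0.3333.
y gives more utility per dollar, so spend all income on y: y* = M/p_y, x* = 0.
Numerically: x* = 0, y* = 17.2222.

x* = 0, y* = 17.2222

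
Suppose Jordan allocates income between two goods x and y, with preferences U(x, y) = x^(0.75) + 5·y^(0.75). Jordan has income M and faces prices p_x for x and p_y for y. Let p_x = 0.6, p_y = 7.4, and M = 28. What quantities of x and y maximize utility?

MU_x ∝ x^(-0.25), MU_y ∝ 5·y^(-0.25), so MRS = (1/5)·(y/x)^(0.25) = p_x/p_y.
Solve for the ratio: y/x = [5·p_x/p_y]^(4).
Substitute y = (y/x)·x into the budget: x* = M/(p_x + p_y·(y/x)).
Numerically y/x = 0.027012, so x* = 28/(0.6 + 7.4·0.027012) = 35.0048 and y* = 0.027012·35.0048 = 0.9456.

x* = 35.0048, y* = 0.9456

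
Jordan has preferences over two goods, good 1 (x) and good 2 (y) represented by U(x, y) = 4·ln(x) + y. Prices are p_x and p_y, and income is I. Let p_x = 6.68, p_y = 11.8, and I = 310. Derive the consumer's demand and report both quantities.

MU_x = 4/x, MU_y = 1. Tangency: 4/x = p_x/p_y.
So x*(p_x,p_y) = 4·p_y/p_x, independent of income; and y* = (I − 4·p_y)/p_y.
At the given prices: x* = 4·11.8/6.68 = 7.0659, and y* = 22.2712.

x* = 7.0659, y* = 22.2712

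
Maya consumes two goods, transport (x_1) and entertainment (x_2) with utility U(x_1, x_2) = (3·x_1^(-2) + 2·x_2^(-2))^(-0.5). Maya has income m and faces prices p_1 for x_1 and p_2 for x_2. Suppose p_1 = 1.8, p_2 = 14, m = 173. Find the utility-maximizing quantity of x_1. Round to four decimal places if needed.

x_1* = 21.6989

MU_x_1 ∝ 3·x_1^(-3), MU_x_2 ∝ 2·x_2^(-3), so MRS = (3/2)·(x_2/x_1)^(3) = p_1/p_2.
Hence x_2/x_1 = ((2/3)·p_1/p_2)^(1/(3)), i.e. raised to the 1/3 power.
Substitute x_2 = (x_2/x_1)·x_1 into the budget: x_1* = m/(p_1 + p_2·(x_2/x_1)).
Numerically x_2/x_1 = 0.440911, so x_1* = 173/(1.8 + 14·0.440911) = 21.6989.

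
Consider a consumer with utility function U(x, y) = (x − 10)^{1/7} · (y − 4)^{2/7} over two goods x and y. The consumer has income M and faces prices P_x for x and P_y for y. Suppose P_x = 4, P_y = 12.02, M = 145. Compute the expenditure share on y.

share on y = 0.5933

Discretionary income = 145 − 10·4 − 4·12.02 = 56.92; x* = 10 + 1/3·56.92/4 = 14.7433; y* = 4 + 2/3·56.92/12.02 = 7.157.
Expenditure on y: 12.02·7.157 = 86.0267; share = 0.5933.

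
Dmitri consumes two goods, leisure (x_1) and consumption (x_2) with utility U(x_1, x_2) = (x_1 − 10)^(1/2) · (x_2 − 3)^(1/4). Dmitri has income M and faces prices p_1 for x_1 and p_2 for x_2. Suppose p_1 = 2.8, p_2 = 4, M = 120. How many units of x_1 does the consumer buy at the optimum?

Let x_1' = x_1−10, x_2' = x_2−3. MRS = 2·x_2'/x_1' = p_1/p_2.
After buying the subsistence bundle (10, 3), a share 2/3 of the remaining income goes to x_1: x_1* = 10 + 2/3·(M − 10p_1 − 3p_2)/p_1.
Discretionary income = 120 − 10·2.8 − 3·4 = 80; x_1* = 10 + 2/3·80/2.8 = 29.0476.

x_1* = 29.0476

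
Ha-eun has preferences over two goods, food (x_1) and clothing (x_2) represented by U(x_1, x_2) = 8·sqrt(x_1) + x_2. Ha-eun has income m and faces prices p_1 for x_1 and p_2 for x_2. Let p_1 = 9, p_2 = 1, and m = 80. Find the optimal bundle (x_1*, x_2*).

x_1* = 0.1975, x_2* = 78.2222

Thus x_1* = (4·p_2/p_1)² — independent of m — with the rest of income spent on x_2.
Plugging in: x_1* = (4·1/9)² = 0.1975, x_2* = 78.2222.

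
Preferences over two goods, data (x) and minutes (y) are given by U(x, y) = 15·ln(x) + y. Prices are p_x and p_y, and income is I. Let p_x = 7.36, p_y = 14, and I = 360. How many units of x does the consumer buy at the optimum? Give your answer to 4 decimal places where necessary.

x* = 28.5326

MU_x = 15/x, MU_y = 1. Tangency: 15/x = p_x/p_y.
So x*(p_x,p_y) = 15·p_y/p_x, independent of income; and y* = (I − 15·p_y)/p_y.
At the given prices: x* = 15·14/7.36 = 28.5326.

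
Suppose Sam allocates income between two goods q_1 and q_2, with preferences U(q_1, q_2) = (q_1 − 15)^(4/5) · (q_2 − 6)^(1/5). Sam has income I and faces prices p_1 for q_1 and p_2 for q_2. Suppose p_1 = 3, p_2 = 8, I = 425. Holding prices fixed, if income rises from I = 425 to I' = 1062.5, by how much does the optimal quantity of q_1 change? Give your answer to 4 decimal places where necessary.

Let q_1' = q_1−15, q_2' = q_2−6. MRS = 4·q_2'/q_1' = p_1/p_2.
After buying the subsistence bundle (15, 6), a share 0.8 of the remaining income goes to q_1: q_1* = 15 + 0.8·(I − 15p_1 − 6p_2)/p_1.
Discretionary income = 425 − 15·3 − 6·8 = 332; q_1* = 15 + 0.8·332/3 = 103.5333.
At I' = 1062.5: q_1* = 273.5333. Change: 273.5333 − 103.5333 = 170.

Δq_1* = 170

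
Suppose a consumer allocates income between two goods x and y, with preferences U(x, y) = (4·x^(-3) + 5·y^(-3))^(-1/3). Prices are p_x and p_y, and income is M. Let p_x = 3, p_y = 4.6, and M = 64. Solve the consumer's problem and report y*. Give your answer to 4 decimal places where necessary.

MU_x ∝ 4·x^(-4), MU_y ∝ 5·y^(-4), so MRS = (4/5)·(y/x)^(4) = p_x/p_y.
Hence y/x = ((5/4)·p_x/p_y)^(1/(4)), i.e. raised to the 0.25 power.
With the ratio pinned down, the budget gives x* = M/(p_x + p_y·(y/x)) and y* = (y/x)·x*.
Numerically y/x = 0.950207, so x* = 64/(3 + 4.6·0.950207) = 8.6827 and y* = 0.950207·8.6827 = 8.2504.

y* = 8.2504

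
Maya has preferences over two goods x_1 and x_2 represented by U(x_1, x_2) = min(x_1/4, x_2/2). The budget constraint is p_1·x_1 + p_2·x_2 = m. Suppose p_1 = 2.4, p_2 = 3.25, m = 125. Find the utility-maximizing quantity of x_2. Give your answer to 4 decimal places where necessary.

x_2* = 15.528

Leontief preferences: the optimum is at the kink where x_1/4 = x_2/2, i.e. x_2 = (1/2)·x_1.
Budget: p_1·x_1 + p_2·(1/2)·x_1 = m, so (4·p_1 + 2·p_2)·x_1 = 4·m.
Demand: x_1*(p_1,p_2,m) = 4·m/(4·p_1 + 2·p_2), x_2* = 2·m/(4·p_1 + 2·p_2).
Here 4·2.4 + 2·3.25 = 16.1, giving x_2* = 15.528.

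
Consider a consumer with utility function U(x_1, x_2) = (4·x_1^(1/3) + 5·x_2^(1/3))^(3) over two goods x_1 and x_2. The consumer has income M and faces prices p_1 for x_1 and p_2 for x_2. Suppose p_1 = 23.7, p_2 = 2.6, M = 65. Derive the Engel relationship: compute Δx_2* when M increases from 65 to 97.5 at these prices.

Δx_2* = 10.1051

Substitute x_2 = (x_2/x_1)·x_1 into the budget: x_1* = M/(p_1 + p_2·(x_2/x_1)).
Numerically x_2/x_1 = 38.461615, so x_1* = 65/(23.7 + 2.6·38.461615) = 0.5255 and x_2* = 38.461615·0.5255 = 20.2102.
At M' = 97.5: x_2* = 30.3153. Change: 30.3153 − 20.2102 = 10.1051.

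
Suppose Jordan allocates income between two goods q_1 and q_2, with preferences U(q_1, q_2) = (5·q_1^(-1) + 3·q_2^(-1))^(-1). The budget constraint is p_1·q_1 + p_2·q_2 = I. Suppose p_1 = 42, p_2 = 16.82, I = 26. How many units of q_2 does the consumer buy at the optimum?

q_2* = 0.5085

Substitute q_2 = (q_2/q_1)·q_1 into the budget: q_1* = I/(p_1 + p_2·(q_2/q_1)).
Numerically q_2/q_1 = 1.224017, so q_1* = 26/(42 + 16.82·1.224017) = 0.4154 and q_2* = 1.224017·0.4154 = 0.5085.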